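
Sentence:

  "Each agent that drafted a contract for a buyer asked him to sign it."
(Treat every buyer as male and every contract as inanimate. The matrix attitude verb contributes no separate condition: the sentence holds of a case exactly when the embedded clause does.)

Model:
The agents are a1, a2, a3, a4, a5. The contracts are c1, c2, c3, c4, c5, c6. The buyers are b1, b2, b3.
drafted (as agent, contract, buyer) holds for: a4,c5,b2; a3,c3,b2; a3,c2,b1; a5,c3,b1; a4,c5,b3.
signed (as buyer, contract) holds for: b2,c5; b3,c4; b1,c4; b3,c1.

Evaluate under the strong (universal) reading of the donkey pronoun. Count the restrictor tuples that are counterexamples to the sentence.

"him" takes "a buyer" as antecedent and "it" takes "a contract"; both are donkey pronouns co-varying with the restrictor.
Strong reading: for every (a,c,b) with drafted(a,c,b), signed(b,c).
Restrictor triples: (a3,c2,b1)→signed(b1,c2) ✗  (a3,c3,b2)→signed(b2,c3) ✗  (a4,c5,b2)→signed(b2,c5) ✓  (a4,c5,b3)→signed(b3,c5) ✗  (a5,c3,b1)→signed(b1,c3) ✗
Counterexamples (restrictor triples failing the scope): 4.

4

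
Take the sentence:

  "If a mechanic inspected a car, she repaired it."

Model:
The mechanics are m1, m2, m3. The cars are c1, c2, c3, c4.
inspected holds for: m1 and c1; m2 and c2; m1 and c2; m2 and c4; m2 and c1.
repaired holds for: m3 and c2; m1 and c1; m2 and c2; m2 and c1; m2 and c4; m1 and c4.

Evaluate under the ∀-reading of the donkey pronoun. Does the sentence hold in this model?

False

"it" takes "a car" as antecedent — a donkey pronoun bound across the clause boundary.
Strong reading: for every (m,c) with inspected(m,c), repaired(m,c).
Restrictor pairs: (m1,c1) ✓  (m1,c2) ✗  (m2,c1) ✓  (m2,c2) ✓  (m2,c4) ✓
Counterexample: (m1,c2) is in inspected but fails the scope.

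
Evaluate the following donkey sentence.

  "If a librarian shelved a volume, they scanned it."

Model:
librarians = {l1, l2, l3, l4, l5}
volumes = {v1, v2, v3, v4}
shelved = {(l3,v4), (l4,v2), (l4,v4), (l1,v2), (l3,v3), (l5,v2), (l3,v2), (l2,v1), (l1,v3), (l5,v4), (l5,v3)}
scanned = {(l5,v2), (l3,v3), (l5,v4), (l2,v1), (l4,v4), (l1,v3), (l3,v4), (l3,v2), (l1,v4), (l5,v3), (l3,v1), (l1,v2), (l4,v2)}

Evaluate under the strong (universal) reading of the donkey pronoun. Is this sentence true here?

True

"it" takes "a volume" as antecedent — a donkey pronoun bound across the clause boundary.
Strong reading: for every (l,v) with shelved(l,v), scanned(l,v).
Restrictor pairs: (l1,v2) ✓  (l1,v3) ✓  (l2,v1) ✓  (l3,v2) ✓  (l3,v3) ✓  (l3,v4) ✓  (l4,v2) ✓  (l4,v4) ✓  (l5,v2) ✓  (l5,v3) ✓  (l5,v4) ✓
Every restrictor pair satisfies the scope.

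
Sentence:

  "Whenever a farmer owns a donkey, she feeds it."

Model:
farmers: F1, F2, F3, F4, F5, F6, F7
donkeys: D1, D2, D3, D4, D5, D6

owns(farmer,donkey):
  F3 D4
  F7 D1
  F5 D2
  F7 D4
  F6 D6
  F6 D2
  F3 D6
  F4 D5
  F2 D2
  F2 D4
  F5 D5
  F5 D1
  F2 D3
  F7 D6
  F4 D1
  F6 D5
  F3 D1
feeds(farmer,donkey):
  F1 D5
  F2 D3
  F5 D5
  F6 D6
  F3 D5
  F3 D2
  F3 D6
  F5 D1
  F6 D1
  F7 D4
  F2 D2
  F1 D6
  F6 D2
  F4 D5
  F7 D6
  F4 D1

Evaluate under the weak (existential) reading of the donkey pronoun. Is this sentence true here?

"it" takes "a donkey" as antecedent — a donkey pronoun bound across the clause boundary.
Weak reading: every farmer f with some owns-donkey has at least one owns-donkey d such that feeds(f,d).
Per farmer: F2:✓  F3:✓  F4:✓  F5:✓  F6:✓  F7:✓
Every farmer in the restrictor has a witness.

True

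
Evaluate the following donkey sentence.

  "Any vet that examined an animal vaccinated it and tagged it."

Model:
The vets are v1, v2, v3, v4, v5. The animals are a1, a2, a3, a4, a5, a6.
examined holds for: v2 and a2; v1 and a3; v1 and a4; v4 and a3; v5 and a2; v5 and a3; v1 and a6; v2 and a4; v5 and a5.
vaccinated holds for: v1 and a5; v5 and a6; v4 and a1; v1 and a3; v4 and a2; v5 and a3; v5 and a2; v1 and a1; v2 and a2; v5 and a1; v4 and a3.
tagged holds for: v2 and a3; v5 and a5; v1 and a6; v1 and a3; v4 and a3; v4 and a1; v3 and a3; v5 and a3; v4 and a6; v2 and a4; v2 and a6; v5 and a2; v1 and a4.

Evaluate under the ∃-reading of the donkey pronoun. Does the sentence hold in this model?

False

"it" takes "an animal" as antecedent — a donkey pronoun bound across the clause boundary.
Weak reading: every vet v with some examined-animal has at least one examined-animal a such that vaccinated(v,a) ∧ tagged(v,a).
Per vet: v1:✓  v2:✗  v4:✓  v5:✓
v2 has no witness among its examined-animals.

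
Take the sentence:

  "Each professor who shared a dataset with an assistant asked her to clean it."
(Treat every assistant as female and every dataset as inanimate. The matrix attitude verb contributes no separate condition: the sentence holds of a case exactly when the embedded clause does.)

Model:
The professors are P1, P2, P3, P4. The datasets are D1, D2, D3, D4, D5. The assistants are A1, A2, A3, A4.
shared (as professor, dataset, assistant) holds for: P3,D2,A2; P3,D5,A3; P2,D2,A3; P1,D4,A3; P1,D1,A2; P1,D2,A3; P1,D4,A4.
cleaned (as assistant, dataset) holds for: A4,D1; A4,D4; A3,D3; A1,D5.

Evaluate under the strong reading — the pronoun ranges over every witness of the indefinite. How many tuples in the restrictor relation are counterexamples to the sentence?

"her" takes "an assistant" as antecedent and "it" takes "a dataset"; both are donkey pronouns co-varying with the restrictor.
Strong reading: for every (p,d,a) with shared(p,d,a), cleaned(a,d).
Restrictor triples: (P1,D1,A2)→cleaned(A2,D1) ✗  (P1,D2,A3)→cleaned(A3,D2) ✗  (P1,D4,A3)→cleaned(A3,D4) ✗  (P1,D4,A4)→cleaned(A4,D4) ✓  (P2,D2,A3)→cleaned(A3,D2) ✗  (P3,D2,A2)→cleaned(A2,D2) ✗  (P3,D5,A3)→cleaned(A3,D5) ✗
Counterexamples (restrictor triples failing the scope): 6.

6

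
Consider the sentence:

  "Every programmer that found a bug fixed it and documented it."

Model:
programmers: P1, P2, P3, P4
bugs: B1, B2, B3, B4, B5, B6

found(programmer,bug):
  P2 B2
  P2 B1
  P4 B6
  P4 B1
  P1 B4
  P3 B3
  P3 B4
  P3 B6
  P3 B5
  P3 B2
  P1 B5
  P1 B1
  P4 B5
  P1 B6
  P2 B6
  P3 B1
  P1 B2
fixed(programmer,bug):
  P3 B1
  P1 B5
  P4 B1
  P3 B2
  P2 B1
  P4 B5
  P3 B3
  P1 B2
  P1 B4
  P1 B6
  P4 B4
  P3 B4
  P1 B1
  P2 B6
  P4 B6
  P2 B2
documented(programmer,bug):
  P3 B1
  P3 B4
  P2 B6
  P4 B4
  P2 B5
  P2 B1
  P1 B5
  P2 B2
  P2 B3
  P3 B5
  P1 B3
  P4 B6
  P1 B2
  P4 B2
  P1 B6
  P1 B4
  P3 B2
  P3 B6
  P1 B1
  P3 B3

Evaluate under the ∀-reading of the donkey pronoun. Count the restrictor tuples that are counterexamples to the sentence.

"it" takes "a bug" as antecedent — a donkey pronoun bound across the clause boundary.
Strong reading: for every (p,b) with found(p,b), fixed(p,b) ∧ documented(p,b).
Restrictor pairs: (P1,B1) ✓  (P1,B2) ✓  (P1,B4) ✓  (P1,B5) ✓  (P1,B6) ✓  (P2,B1) ✓  (P2,B2) ✓  (P2,B6) ✓  (P3,B1) ✓  (P3,B2) ✓  (P3,B3) ✓  (P3,B4) ✓  (P3,B5) ✗  (P3,B6) ✗  (P4,B1) ✗  (P4,B5) ✗  (P4,B6) ✓
Counterexamples (restrictor pairs failing the scope): 4.

4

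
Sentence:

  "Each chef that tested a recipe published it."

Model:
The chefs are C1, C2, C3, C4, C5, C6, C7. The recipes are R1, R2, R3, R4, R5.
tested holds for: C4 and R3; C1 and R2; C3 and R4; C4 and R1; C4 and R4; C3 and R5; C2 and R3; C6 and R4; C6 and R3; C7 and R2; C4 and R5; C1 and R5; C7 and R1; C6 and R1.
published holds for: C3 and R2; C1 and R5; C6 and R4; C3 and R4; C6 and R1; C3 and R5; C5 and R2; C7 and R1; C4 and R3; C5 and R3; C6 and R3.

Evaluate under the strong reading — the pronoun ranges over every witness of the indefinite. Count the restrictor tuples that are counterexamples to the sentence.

"it" takes "a recipe" as antecedent — a donkey pronoun bound across the clause boundary.
Strong reading: for every (c,r) with tested(c,r), published(c,r).
Restrictor pairs: (C1,R2) ✗  (C1,R5) ✓  (C2,R3) ✗  (C3,R4) ✓  (C3,R5) ✓  (C4,R1) ✗  (C4,R3) ✓  (C4,R4) ✗  (C4,R5) ✗  (C6,R1) ✓  (C6,R3) ✓  (C6,R4) ✓  (C7,R1) ✓  (C7,R2) ✗
Counterexamples (restrictor pairs failing the scope): 6.

6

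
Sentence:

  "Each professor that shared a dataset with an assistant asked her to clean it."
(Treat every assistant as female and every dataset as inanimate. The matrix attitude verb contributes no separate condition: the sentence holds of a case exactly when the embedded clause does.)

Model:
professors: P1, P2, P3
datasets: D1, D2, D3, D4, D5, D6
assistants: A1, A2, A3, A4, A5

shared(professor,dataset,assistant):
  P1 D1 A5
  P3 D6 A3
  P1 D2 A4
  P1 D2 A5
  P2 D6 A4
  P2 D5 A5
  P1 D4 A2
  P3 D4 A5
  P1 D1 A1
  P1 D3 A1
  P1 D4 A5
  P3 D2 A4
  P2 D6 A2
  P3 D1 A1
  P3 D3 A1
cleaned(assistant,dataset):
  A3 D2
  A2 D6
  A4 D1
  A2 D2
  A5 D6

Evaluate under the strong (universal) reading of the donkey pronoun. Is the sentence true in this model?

False

"her" takes "an assistant" as antecedent and "it" takes "a dataset"; both are donkey pronouns co-varying with the restrictor.
Strong reading: for every (p,d,a) with shared(p,d,a), cleaned(a,d).
Restrictor triples: (P1,D1,A1)→cleaned(A1,D1) ✗  (P1,D1,A5)→cleaned(A5,D1) ✗  (P1,D2,A4)→cleaned(A4,D2) ✗  (P1,D2,A5)→cleaned(A5,D2) ✗  (P1,D3,A1)→cleaned(A1,D3) ✗  (P1,D4,A2)→cleaned(A2,D4) ✗  (P1,D4,A5)→cleaned(A5,D4) ✗  (P2,D5,A5)→cleaned(A5,D5) ✗  (P2,D6,A2)→cleaned(A2,D6) ✓  (P2,D6,A4)→cleaned(A4,D6) ✗  (P3,D1,A1)→cleaned(A1,D1) ✗  (P3,D2,A4)→cleaned(A4,D2) ✗  (P3,D3,A1)→cleaned(A1,D3) ✗  (P3,D4,A5)→cleaned(A5,D4) ✗  (P3,D6,A3)→cleaned(A3,D6) ✗
Counterexample: (P1,D1,A1) — cleaned(A1,D1) does not hold.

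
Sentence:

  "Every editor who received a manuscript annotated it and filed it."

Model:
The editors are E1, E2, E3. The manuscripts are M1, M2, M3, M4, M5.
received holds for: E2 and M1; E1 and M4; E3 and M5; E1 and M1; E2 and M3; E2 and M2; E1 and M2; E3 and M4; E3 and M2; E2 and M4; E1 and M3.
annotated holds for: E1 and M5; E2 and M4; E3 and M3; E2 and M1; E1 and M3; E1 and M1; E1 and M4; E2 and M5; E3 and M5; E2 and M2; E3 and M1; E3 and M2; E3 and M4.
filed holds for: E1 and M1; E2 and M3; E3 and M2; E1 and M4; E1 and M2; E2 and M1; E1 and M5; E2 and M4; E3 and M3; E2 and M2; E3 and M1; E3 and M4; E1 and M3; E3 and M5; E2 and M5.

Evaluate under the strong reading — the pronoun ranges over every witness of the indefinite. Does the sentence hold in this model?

"it" takes "a manuscript" as antecedent — a donkey pronoun bound across the clause boundary.
Strong reading: for every (e,m) with received(e,m), annotated(e,m) ∧ filed(e,m).
Restrictor pairs: (E1,M1) ✓  (E1,M2) ✗  (E1,M3) ✓  (E1,M4) ✓  (E2,M1) ✓  (E2,M2) ✓  (E2,M3) ✗  (E2,M4) ✓  (E3,M2) ✓  (E3,M4) ✓  (E3,M5) ✓
Counterexample: (E1,M2) is in received but fails the scope.

False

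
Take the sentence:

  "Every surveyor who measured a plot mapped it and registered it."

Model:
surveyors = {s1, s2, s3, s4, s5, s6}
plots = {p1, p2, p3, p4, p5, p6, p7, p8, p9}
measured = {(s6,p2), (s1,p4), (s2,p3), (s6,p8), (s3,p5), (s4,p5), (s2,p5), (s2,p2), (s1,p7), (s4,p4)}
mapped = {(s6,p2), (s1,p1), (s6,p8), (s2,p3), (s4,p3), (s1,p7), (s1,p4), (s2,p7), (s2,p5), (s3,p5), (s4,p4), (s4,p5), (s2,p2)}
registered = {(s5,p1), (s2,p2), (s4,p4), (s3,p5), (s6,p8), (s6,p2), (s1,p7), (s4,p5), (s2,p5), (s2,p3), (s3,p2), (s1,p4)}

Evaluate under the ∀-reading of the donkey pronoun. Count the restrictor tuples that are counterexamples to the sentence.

0

"it" takes "a plot" as antecedent — a donkey pronoun bound across the clause boundary.
Strong reading: for every (s,p) with measured(s,p), mapped(s,p) ∧ registered(s,p).
Restrictor pairs: (s1,p4) ✓  (s1,p7) ✓  (s2,p2) ✓  (s2,p3) ✓  (s2,p5) ✓  (s3,p5) ✓  (s4,p4) ✓  (s4,p5) ✓  (s6,p2) ✓  (s6,p8) ✓
Counterexamples (restrictor pairs failing the scope): 0.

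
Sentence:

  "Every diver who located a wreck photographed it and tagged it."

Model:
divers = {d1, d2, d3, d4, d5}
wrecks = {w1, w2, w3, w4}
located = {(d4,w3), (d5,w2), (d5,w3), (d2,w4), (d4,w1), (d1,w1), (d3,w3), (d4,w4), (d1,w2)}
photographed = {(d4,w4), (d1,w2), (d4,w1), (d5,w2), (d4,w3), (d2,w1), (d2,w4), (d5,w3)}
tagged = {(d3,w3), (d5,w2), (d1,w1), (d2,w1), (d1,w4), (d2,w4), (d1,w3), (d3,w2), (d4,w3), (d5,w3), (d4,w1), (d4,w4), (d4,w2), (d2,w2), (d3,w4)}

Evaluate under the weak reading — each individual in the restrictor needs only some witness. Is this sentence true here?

False

"it" takes "a wreck" as antecedent — a donkey pronoun bound across the clause boundary.
Weak reading: every diver d with some located-wreck has at least one located-wreck w such that photographed(d,w) ∧ tagged(d,w).
Per diver: d1:✗  d2:✓  d3:✗  d4:✓  d5:✓
d1 has no witness among its located-wrecks.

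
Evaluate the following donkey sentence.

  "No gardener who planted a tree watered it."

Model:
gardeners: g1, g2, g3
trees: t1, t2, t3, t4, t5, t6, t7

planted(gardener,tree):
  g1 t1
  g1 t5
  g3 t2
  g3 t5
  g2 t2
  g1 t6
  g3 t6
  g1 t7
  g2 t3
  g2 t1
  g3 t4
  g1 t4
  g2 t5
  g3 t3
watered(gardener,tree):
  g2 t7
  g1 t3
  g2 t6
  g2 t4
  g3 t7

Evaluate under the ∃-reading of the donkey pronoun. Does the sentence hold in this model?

True

"it" takes "a tree" as antecedent — a donkey pronoun bound across the clause boundary.
Truth condition: for no (g,t) with planted(g,t) does watered(g,t) hold.
Restrictor pairs — does the scope hold? (g1,t1):fails  (g1,t4):fails  (g1,t5):fails  (g1,t6):fails  (g1,t7):fails  (g2,t1):fails  (g2,t2):fails  (g2,t3):fails  (g2,t5):fails  (g3,t2):fails  (g3,t3):fails  (g3,t4):fails  (g3,t5):fails  (g3,t6):fails
Scope holds for no restrictor pair, so the sentence is true.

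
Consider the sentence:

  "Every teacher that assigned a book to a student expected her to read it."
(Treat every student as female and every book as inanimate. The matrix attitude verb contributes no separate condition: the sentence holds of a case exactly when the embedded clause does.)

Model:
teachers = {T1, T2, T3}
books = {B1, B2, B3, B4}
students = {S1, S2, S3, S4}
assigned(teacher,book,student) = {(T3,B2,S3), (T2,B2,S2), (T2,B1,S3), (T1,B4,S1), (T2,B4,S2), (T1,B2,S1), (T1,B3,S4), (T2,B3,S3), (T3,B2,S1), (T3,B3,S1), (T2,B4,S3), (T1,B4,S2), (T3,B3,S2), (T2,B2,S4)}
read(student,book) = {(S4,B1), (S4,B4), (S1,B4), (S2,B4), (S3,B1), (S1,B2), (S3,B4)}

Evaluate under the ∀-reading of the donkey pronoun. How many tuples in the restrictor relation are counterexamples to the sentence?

7

"her" takes "a student" as antecedent and "it" takes "a book"; both are donkey pronouns co-varying with the restrictor.
Strong reading: for every (t,b,s) with assigned(t,b,s), read(s,b).
Restrictor triples: (T1,B2,S1)→read(S1,B2) ✓  (T1,B3,S4)→read(S4,B3) ✗  (T1,B4,S1)→read(S1,B4) ✓  (T1,B4,S2)→read(S2,B4) ✓  (T2,B1,S3)→read(S3,B1) ✓  (T2,B2,S2)→read(S2,B2) ✗  (T2,B2,S4)→read(S4,B2) ✗  (T2,B3,S3)→read(S3,B3) ✗  (T2,B4,S2)→read(S2,B4) ✓  (T2,B4,S3)→read(S3,B4) ✓  (T3,B2,S1)→read(S1,B2) ✓  (T3,B2,S3)→read(S3,B2) ✗  (T3,B3,S1)→read(S1,B3) ✗  (T3,B3,S2)→read(S2,B3) ✗
Counterexamples (restrictor triples failing the scope): 7.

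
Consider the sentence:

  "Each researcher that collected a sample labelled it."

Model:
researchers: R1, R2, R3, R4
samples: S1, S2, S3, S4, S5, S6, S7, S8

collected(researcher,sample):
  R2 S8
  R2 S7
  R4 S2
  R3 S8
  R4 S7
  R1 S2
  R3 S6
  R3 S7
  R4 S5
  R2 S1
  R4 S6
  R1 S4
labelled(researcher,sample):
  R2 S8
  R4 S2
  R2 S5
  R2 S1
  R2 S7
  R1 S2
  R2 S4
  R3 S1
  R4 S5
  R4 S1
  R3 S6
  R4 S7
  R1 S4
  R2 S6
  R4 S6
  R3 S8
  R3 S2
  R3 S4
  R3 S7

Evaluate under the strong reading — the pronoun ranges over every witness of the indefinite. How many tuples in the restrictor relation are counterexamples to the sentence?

"it" takes "a sample" as antecedent — a donkey pronoun bound across the clause boundary.
Strong reading: for every (r,s) with collected(r,s), labelled(r,s).
Restrictor pairs: (R1,S2) ✓  (R1,S4) ✓  (R2,S1) ✓  (R2,S7) ✓  (R2,S8) ✓  (R3,S6) ✓  (R3,S7) ✓  (R3,S8) ✓  (R4,S2) ✓  (R4,S5) ✓  (R4,S6) ✓  (R4,S7) ✓
Counterexamples (restrictor pairs failing the scope): 0.

0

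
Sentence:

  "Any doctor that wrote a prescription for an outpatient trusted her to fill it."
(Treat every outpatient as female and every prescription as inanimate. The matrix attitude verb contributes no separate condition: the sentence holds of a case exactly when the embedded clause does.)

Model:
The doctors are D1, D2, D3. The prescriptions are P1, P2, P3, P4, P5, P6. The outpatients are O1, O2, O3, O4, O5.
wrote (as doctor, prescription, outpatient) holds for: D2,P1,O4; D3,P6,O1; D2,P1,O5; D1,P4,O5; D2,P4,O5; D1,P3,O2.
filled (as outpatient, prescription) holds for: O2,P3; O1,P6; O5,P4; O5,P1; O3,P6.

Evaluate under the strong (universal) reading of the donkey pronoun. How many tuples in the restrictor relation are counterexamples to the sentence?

1

"her" takes "an outpatient" as antecedent and "it" takes "a prescription"; both are donkey pronouns co-varying with the restrictor.
Strong reading: for every (d,p,o) with wrote(d,p,o), filled(o,p).
Restrictor triples: (D1,P3,O2)→filled(O2,P3) ✓  (D1,P4,O5)→filled(O5,P4) ✓  (D2,P1,O4)→filled(O4,P1) ✗  (D2,P1,O5)→filled(O5,P1) ✓  (D2,P4,O5)→filled(O5,P4) ✓  (D3,P6,O1)→filled(O1,P6) ✓
Counterexamples (restrictor triples failing the scope): 1.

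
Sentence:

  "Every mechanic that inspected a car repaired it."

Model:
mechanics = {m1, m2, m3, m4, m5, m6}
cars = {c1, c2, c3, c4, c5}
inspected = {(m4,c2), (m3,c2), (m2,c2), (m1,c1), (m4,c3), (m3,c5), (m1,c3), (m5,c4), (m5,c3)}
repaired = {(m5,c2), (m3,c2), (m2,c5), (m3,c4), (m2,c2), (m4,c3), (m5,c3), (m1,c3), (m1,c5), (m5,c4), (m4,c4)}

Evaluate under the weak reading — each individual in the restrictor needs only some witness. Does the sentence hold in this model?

"it" takes "a car" as antecedent — a donkey pronoun bound across the clause boundary.
Weak reading: every mechanic m with some inspected-car has at least one inspected-car c such that repaired(m,c).
Per mechanic: m1:✓  m2:✓  m3:✓  m4:✓  m5:✓
Every mechanic in the restrictor has a witness.

True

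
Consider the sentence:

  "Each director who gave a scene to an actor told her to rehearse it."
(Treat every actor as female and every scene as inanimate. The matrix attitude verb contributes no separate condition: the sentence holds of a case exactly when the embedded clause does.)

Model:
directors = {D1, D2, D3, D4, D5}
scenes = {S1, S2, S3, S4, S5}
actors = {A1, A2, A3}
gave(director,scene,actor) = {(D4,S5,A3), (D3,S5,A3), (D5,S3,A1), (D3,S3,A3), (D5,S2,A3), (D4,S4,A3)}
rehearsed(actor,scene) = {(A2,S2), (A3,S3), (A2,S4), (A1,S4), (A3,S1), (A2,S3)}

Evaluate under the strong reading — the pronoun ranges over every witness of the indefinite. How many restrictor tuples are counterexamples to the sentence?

5

"her" takes "an actor" as antecedent and "it" takes "a scene"; both are donkey pronouns co-varying with the restrictor.
Strong reading: for every (d,s,a) with gave(d,s,a), rehearsed(a,s).
Restrictor triples: (D3,S3,A3)→rehearsed(A3,S3) ✓  (D3,S5,A3)→rehearsed(A3,S5) ✗  (D4,S4,A3)→rehearsed(A3,S4) ✗  (D4,S5,A3)→rehearsed(A3,S5) ✗  (D5,S2,A3)→rehearsed(A3,S2) ✗  (D5,S3,A1)→rehearsed(A1,S3) ✗
Counterexamples (restrictor triples failing the scope): 5.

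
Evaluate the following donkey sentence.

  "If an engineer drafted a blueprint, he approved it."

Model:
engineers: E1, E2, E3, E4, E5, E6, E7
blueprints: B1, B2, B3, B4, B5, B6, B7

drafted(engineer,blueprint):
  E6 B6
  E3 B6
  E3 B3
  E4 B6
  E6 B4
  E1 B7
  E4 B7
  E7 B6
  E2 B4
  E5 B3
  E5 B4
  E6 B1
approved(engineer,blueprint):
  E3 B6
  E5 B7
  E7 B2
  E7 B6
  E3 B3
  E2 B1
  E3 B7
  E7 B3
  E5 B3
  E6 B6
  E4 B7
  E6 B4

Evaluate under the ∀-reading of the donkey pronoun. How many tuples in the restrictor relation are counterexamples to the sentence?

5

"it" takes "a blueprint" as antecedent — a donkey pronoun bound across the clause boundary.
Strong reading: for every (e,b) with drafted(e,b), approved(e,b).
Restrictor pairs: (E1,B7) ✗  (E2,B4) ✗  (E3,B3) ✓  (E3,B6) ✓  (E4,B6) ✗  (E4,B7) ✓  (E5,B3) ✓  (E5,B4) ✗  (E6,B1) ✗  (E6,B4) ✓  (E6,B6) ✓  (E7,B6) ✓
Counterexamples (restrictor pairs failing the scope): 5.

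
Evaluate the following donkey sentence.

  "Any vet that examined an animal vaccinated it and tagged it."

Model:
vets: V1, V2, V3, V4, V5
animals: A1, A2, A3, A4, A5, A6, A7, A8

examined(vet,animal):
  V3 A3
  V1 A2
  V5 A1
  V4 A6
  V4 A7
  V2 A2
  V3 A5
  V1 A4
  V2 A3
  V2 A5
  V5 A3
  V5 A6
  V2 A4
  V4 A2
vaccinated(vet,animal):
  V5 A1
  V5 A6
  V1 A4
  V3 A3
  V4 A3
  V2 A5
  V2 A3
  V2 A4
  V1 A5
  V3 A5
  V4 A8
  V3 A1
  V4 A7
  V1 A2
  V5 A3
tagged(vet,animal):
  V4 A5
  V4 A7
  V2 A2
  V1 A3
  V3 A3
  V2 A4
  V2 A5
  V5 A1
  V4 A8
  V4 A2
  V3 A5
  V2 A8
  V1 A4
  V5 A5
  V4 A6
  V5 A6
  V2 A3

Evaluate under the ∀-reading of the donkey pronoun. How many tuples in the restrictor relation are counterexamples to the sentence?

5

"it" takes "an animal" as antecedent — a donkey pronoun bound across the clause boundary.
Strong reading: for every (v,a) with examined(v,a), vaccinated(v,a) ∧ tagged(v,a).
Restrictor pairs: (V1,A2) ✗  (V1,A4) ✓  (V2,A2) ✗  (V2,A3) ✓  (V2,A4) ✓  (V2,A5) ✓  (V3,A3) ✓  (V3,A5) ✓  (V4,A2) ✗  (V4,A6) ✗  (V4,A7) ✓  (V5,A1) ✓  (V5,A3) ✗  (V5,A6) ✓
Counterexamples (restrictor pairs failing the scope): 5.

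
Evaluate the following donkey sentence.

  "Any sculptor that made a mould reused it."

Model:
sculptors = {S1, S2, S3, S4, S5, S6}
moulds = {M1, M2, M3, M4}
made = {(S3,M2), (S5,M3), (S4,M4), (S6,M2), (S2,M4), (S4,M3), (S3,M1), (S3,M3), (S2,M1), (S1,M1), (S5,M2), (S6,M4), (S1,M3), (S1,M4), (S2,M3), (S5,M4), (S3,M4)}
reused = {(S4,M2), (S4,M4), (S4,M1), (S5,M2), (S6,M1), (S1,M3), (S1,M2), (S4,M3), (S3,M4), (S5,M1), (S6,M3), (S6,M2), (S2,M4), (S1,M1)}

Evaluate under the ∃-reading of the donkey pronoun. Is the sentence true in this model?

True

"it" takes "a mould" as antecedent — a donkey pronoun bound across the clause boundary.
Weak reading: every sculptor s with some made-mould has at least one made-mould m such that reused(s,m).
Per sculptor: S1:✓  S2:✓  S3:✓  S4:✓  S5:✓  S6:✓
Every sculptor in the restrictor has a witness.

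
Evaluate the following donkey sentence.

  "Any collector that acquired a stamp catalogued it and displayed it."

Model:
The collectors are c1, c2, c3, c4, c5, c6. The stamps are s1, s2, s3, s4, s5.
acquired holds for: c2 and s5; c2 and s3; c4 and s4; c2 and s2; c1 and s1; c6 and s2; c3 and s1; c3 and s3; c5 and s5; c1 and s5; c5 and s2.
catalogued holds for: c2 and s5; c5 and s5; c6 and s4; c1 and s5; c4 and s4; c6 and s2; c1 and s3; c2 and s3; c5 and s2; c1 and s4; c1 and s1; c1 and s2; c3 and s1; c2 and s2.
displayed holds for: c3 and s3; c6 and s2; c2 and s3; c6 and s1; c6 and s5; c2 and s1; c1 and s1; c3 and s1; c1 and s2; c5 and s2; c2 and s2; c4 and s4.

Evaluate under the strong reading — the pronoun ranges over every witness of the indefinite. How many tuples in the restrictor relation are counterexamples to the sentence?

4

"it" takes "a stamp" as antecedent — a donkey pronoun bound across the clause boundary.
Strong reading: for every (c,s) with acquired(c,s), catalogued(c,s) ∧ displayed(c,s).
Restrictor pairs: (c1,s1) ✓  (c1,s5) ✗  (c2,s2) ✓  (c2,s3) ✓  (c2,s5) ✗  (c3,s1) ✓  (c3,s3) ✗  (c4,s4) ✓  (c5,s2) ✓  (c5,s5) ✗  (c6,s2) ✓
Counterexamples (restrictor pairs failing the scope): 4.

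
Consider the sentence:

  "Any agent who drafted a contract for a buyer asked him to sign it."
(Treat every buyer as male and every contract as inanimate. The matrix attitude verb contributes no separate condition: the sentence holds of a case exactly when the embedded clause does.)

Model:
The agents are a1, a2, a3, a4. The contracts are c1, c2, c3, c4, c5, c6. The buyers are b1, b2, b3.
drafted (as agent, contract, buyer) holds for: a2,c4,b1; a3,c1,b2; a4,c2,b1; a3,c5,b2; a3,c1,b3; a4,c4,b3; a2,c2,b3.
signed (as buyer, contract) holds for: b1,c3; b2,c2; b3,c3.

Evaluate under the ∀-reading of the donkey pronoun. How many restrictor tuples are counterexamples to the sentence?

7

"him" takes "a buyer" as antecedent and "it" takes "a contract"; both are donkey pronouns co-varying with the restrictor.
Strong reading: for every (a,c,b) with drafted(a,c,b), signed(b,c).
Restrictor triples: (a2,c2,b3)→signed(b3,c2) ✗  (a2,c4,b1)→signed(b1,c4) ✗  (a3,c1,b2)→signed(b2,c1) ✗  (a3,c1,b3)→signed(b3,c1) ✗  (a3,c5,b2)→signed(b2,c5) ✗  (a4,c2,b1)→signed(b1,c2) ✗  (a4,c4,b3)→signed(b3,c4) ✗
Counterexamples (restrictor triples failing the scope): 7.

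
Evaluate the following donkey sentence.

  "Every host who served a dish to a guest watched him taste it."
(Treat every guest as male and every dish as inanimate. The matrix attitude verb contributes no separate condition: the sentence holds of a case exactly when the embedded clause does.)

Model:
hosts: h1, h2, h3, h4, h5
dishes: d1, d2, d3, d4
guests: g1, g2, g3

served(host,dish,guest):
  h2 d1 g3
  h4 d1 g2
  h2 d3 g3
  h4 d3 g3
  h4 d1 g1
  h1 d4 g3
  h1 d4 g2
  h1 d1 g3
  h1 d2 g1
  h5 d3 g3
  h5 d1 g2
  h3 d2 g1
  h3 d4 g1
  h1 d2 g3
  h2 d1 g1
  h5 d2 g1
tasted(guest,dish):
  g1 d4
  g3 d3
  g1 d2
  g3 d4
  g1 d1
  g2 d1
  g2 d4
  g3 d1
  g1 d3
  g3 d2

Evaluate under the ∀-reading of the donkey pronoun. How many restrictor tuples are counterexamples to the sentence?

0

"him" takes "a guest" as antecedent and "it" takes "a dish"; both are donkey pronouns co-varying with the restrictor.
Strong reading: for every (h,d,g) with served(h,d,g), tasted(g,d).
Restrictor triples: (h1,d1,g3)→tasted(g3,d1) ✓  (h1,d2,g1)→tasted(g1,d2) ✓  (h1,d2,g3)→tasted(g3,d2) ✓  (h1,d4,g2)→tasted(g2,d4) ✓  (h1,d4,g3)→tasted(g3,d4) ✓  (h2,d1,g1)→tasted(g1,d1) ✓  (h2,d1,g3)→tasted(g3,d1) ✓  (h2,d3,g3)→tasted(g3,d3) ✓  (h3,d2,g1)→tasted(g1,d2) ✓  (h3,d4,g1)→tasted(g1,d4) ✓  (h4,d1,g1)→tasted(g1,d1) ✓  (h4,d1,g2)→tasted(g2,d1) ✓  (h4,d3,g3)→tasted(g3,d3) ✓  (h5,d1,g2)→tasted(g2,d1) ✓  (h5,d2,g1)→tasted(g1,d2) ✓  (h5,d3,g3)→tasted(g3,d3) ✓
Counterexamples (restrictor triples failing the scope): 0.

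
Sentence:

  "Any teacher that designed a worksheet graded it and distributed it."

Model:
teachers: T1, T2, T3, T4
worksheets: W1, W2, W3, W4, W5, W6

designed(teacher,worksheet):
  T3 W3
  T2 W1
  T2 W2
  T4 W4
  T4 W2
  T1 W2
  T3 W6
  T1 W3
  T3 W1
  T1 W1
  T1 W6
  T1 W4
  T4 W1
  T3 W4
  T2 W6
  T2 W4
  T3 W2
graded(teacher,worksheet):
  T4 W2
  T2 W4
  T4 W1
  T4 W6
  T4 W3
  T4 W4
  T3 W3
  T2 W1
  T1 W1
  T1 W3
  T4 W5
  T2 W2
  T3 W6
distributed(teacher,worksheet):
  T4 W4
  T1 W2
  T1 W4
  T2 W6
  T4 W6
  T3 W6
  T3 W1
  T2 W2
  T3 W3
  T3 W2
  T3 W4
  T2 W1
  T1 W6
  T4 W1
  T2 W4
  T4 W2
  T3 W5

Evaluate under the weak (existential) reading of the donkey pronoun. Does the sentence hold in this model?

"it" takes "a worksheet" as antecedent — a donkey pronoun bound across the clause boundary.
Weak reading: every teacher t with some designed-worksheet has at least one designed-worksheet w such that graded(t,w) ∧ distributed(t,w).
Per teacher: T1:✗  T2:✓  T3:✓  T4:✓
T1 has no witness among its designed-worksheets.

False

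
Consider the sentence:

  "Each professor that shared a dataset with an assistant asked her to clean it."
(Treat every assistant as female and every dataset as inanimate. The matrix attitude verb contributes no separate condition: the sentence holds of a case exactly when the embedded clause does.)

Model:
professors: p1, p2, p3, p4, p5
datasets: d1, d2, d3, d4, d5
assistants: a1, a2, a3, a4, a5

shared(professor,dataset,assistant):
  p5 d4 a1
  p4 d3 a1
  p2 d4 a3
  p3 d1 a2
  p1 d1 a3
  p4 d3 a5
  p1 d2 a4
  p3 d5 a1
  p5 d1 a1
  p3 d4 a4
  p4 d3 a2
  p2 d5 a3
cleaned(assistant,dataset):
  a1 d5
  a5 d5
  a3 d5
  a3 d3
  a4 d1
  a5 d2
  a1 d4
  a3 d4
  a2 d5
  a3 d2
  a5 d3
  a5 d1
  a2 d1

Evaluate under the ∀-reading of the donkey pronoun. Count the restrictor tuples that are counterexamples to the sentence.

6

"her" takes "an assistant" as antecedent and "it" takes "a dataset"; both are donkey pronouns co-varying with the restrictor.
Strong reading: for every (p,d,a) with shared(p,d,a), cleaned(a,d).
Restrictor triples: (p1,d1,a3)→cleaned(a3,d1) ✗  (p1,d2,a4)→cleaned(a4,d2) ✗  (p2,d4,a3)→cleaned(a3,d4) ✓  (p2,d5,a3)→cleaned(a3,d5) ✓  (p3,d1,a2)→cleaned(a2,d1) ✓  (p3,d4,a4)→cleaned(a4,d4) ✗  (p3,d5,a1)→cleaned(a1,d5) ✓  (p4,d3,a1)→cleaned(a1,d3) ✗  (p4,d3,a2)→cleaned(a2,d3) ✗  (p4,d3,a5)→cleaned(a5,d3) ✓  (p5,d1,a1)→cleaned(a1,d1) ✗  (p5,d4,a1)→cleaned(a1,d4) ✓
Counterexamples (restrictor triples failing the scope): 6.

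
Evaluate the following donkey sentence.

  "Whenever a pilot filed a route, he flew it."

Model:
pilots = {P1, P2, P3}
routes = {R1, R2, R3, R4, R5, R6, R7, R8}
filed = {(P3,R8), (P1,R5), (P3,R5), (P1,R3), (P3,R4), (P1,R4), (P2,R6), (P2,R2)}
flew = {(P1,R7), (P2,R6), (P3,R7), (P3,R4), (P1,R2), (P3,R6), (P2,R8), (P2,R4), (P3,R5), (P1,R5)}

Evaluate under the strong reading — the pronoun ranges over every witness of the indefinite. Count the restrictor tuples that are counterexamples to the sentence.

4

"it" takes "a route" as antecedent — a donkey pronoun bound across the clause boundary.
Strong reading: for every (p,r) with filed(p,r), flew(p,r).
Restrictor pairs: (P1,R3) ✗  (P1,R4) ✗  (P1,R5) ✓  (P2,R2) ✗  (P2,R6) ✓  (P3,R4) ✓  (P3,R5) ✓  (P3,R8) ✗
Counterexamples (restrictor pairs failing the scope): 4.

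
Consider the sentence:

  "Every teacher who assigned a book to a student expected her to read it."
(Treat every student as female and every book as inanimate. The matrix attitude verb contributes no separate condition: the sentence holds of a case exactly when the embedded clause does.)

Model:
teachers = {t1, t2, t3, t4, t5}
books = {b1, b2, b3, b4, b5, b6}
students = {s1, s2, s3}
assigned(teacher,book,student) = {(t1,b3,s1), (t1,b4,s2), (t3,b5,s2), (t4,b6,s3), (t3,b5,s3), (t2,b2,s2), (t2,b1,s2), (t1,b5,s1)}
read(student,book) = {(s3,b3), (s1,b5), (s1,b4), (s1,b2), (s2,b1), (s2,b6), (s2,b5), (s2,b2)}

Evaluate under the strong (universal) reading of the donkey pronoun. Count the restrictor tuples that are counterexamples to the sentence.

4

"her" takes "a student" as antecedent and "it" takes "a book"; both are donkey pronouns co-varying with the restrictor.
Strong reading: for every (t,b,s) with assigned(t,b,s), read(s,b).
Restrictor triples: (t1,b3,s1)→read(s1,b3) ✗  (t1,b4,s2)→read(s2,b4) ✗  (t1,b5,s1)→read(s1,b5) ✓  (t2,b1,s2)→read(s2,b1) ✓  (t2,b2,s2)→read(s2,b2) ✓  (t3,b5,s2)→read(s2,b5) ✓  (t3,b5,s3)→read(s3,b5) ✗  (t4,b6,s3)→read(s3,b6) ✗
Counterexamples (restrictor triples failing the scope): 4.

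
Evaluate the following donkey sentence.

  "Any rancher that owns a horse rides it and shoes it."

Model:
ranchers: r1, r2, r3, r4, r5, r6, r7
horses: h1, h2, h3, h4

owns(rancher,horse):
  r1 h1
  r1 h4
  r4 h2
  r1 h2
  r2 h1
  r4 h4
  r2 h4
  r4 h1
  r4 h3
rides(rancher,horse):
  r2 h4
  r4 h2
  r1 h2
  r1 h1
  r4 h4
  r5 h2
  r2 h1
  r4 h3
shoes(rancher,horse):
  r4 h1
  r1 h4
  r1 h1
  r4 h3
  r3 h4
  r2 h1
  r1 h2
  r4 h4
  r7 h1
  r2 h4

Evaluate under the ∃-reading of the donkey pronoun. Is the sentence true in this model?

True

"it" takes "a horse" as antecedent — a donkey pronoun bound across the clause boundary.
Weak reading: every rancher r with some owns-horse has at least one owns-horse h such that rides(r,h) ∧ shoes(r,h).
Per rancher: r1:✓  r2:✓  r4:✓
Every rancher in the restrictor has a witness.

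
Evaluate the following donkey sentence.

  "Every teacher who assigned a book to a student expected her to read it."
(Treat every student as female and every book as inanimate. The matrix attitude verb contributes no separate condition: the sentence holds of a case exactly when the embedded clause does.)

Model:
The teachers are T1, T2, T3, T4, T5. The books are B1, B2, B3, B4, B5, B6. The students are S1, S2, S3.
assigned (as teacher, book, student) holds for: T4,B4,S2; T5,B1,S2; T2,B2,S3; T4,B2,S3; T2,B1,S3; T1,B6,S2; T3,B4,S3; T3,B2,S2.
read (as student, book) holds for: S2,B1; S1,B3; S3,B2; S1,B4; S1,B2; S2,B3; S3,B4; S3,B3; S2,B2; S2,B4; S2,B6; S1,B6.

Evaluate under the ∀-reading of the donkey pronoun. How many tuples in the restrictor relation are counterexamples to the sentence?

1

"her" takes "a student" as antecedent and "it" takes "a book"; both are donkey pronouns co-varying with the restrictor.
Strong reading: for every (t,b,s) with assigned(t,b,s), read(s,b).
Restrictor triples: (T1,B6,S2)→read(S2,B6) ✓  (T2,B1,S3)→read(S3,B1) ✗  (T2,B2,S3)→read(S3,B2) ✓  (T3,B2,S2)→read(S2,B2) ✓  (T3,B4,S3)→read(S3,B4) ✓  (T4,B2,S3)→read(S3,B2) ✓  (T4,B4,S2)→read(S2,B4) ✓  (T5,B1,S2)→read(S2,B1) ✓
Counterexamples (restrictor triples failing the scope): 1.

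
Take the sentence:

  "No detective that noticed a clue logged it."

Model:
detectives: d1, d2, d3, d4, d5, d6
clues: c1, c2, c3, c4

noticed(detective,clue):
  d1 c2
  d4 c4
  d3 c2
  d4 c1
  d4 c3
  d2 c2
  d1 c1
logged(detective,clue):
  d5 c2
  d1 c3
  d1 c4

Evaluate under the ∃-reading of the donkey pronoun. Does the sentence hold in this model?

True

"it" takes "a clue" as antecedent — a donkey pronoun bound across the clause boundary.
Truth condition: for no (d,c) with noticed(d,c) does logged(d,c) hold.
Restrictor pairs — does the scope hold? (d1,c1):fails  (d1,c2):fails  (d2,c2):fails  (d3,c2):fails  (d4,c1):fails  (d4,c3):fails  (d4,c4):fails
Scope holds for no restrictor pair, so the sentence is true.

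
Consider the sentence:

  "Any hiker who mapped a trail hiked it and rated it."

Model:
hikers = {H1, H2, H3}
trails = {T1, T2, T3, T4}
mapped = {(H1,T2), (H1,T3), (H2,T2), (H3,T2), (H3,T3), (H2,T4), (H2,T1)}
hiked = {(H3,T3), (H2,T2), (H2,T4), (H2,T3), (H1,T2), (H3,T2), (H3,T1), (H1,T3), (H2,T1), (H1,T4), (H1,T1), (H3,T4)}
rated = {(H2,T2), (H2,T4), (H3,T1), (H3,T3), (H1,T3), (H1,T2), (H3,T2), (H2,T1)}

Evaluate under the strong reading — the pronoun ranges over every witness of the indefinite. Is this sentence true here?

True

"it" takes "a trail" as antecedent — a donkey pronoun bound across the clause boundary.
Strong reading: for every (h,t) with mapped(h,t), hiked(h,t) ∧ rated(h,t).
Restrictor pairs: (H1,T2) ✓  (H1,T3) ✓  (H2,T1) ✓  (H2,T2) ✓  (H2,T4) ✓  (H3,T2) ✓  (H3,T3) ✓
Every restrictor pair satisfies the scope.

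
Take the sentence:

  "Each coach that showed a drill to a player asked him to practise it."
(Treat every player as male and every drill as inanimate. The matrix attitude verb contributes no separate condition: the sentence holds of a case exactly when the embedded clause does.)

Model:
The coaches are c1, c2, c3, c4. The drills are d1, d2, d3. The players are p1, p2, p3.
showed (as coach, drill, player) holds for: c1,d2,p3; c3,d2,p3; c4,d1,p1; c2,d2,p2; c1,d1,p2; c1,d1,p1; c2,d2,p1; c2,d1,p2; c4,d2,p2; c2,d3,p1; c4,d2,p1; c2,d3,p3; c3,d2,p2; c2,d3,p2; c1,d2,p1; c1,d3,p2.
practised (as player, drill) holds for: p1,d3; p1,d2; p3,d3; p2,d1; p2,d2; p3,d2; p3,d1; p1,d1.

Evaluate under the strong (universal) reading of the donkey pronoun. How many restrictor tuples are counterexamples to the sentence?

"him" takes "a player" as antecedent and "it" takes "a drill"; both are donkey pronouns co-varying with the restrictor.
Strong reading: for every (c,d,p) with showed(c,d,p), practised(p,d).
Restrictor triples: (c1,d1,p1)→practised(p1,d1) ✓  (c1,d1,p2)→practised(p2,d1) ✓  (c1,d2,p1)→practised(p1,d2) ✓  (c1,d2,p3)→practised(p3,d2) ✓  (c1,d3,p2)→practised(p2,d3) ✗  (c2,d1,p2)→practised(p2,d1) ✓  (c2,d2,p1)→practised(p1,d2) ✓  (c2,d2,p2)→practised(p2,d2) ✓  (c2,d3,p1)→practised(p1,d3) ✓  (c2,d3,p2)→practised(p2,d3) ✗  (c2,d3,p3)→practised(p3,d3) ✓  (c3,d2,p2)→practised(p2,d2) ✓  (c3,d2,p3)→practised(p3,d2) ✓  (c4,d1,p1)→practised(p1,d1) ✓  (c4,d2,p1)→practised(p1,d2) ✓  (c4,d2,p2)→practised(p2,d2) ✓
Counterexamples (restrictor triples failing the scope): 2.

2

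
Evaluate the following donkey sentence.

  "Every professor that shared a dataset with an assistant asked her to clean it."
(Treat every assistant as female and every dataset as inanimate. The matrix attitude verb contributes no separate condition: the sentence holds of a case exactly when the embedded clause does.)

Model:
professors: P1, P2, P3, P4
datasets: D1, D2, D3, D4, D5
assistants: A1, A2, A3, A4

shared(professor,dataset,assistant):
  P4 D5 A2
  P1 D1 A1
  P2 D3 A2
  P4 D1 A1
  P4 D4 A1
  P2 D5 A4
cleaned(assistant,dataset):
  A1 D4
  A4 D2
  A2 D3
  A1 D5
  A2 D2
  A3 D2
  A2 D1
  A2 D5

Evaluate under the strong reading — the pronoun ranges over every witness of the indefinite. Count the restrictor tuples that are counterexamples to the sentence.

3

"her" takes "an assistant" as antecedent and "it" takes "a dataset"; both are donkey pronouns co-varying with the restrictor.
Strong reading: for every (p,d,a) with shared(p,d,a), cleaned(a,d).
Restrictor triples: (P1,D1,A1)→cleaned(A1,D1) ✗  (P2,D3,A2)→cleaned(A2,D3) ✓  (P2,D5,A4)→cleaned(A4,D5) ✗  (P4,D1,A1)→cleaned(A1,D1) ✗  (P4,D4,A1)→cleaned(A1,D4) ✓  (P4,D5,A2)→cleaned(A2,D5) ✓
Counterexamples (restrictor triples failing the scope): 3.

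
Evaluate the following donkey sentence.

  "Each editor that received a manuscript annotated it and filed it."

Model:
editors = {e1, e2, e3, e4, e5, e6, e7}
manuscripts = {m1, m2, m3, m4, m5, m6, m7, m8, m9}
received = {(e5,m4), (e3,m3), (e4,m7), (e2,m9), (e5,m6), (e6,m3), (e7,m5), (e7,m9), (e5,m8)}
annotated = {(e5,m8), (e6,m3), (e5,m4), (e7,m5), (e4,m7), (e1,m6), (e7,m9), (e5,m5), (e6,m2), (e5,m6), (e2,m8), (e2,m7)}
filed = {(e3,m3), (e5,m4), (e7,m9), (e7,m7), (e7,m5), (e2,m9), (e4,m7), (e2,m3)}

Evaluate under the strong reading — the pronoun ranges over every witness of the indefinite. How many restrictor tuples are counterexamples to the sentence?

5

"it" takes "a manuscript" as antecedent — a donkey pronoun bound across the clause boundary.
Strong reading: for every (e,m) with received(e,m), annotated(e,m) ∧ filed(e,m).
Restrictor pairs: (e2,m9) ✗  (e3,m3) ✗  (e4,m7) ✓  (e5,m4) ✓  (e5,m6) ✗  (e5,m8) ✗  (e6,m3) ✗  (e7,m5) ✓  (e7,m9) ✓
Counterexamples (restrictor pairs failing the scope): 5.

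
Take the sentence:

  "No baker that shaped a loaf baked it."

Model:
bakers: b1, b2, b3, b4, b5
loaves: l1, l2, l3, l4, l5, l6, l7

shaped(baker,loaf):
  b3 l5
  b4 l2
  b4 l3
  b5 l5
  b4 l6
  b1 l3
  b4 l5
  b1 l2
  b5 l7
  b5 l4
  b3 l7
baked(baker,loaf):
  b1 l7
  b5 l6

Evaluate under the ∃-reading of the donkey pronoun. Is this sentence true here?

"it" takes "a loaf" as antecedent — a donkey pronoun bound across the clause boundary.
Truth condition: for no (b,l) with shaped(b,l) does baked(b,l) hold.
Restrictor pairs — does the scope hold? (b1,l2):fails  (b1,l3):fails  (b3,l5):fails  (b3,l7):fails  (b4,l2):fails  (b4,l3):fails  (b4,l5):fails  (b4,l6):fails  (b5,l4):fails  (b5,l5):fails  (b5,l7):fails
Scope holds for no restrictor pair, so the sentence is true.

True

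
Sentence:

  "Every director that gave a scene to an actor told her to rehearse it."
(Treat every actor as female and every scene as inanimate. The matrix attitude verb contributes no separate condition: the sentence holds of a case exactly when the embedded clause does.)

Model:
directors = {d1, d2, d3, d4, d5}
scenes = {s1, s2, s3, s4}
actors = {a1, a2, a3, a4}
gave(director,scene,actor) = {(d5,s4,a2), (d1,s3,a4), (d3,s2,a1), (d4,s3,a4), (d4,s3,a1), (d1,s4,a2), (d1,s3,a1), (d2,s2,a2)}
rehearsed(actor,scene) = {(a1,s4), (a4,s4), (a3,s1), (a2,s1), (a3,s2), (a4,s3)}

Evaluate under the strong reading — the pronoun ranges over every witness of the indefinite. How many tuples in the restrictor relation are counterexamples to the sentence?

"her" takes "an actor" as antecedent and "it" takes "a scene"; both are donkey pronouns co-varying with the restrictor.
Strong reading: for every (d,s,a) with gave(d,s,a), rehearsed(a,s).
Restrictor triples: (d1,s3,a1)→rehearsed(a1,s3) ✗  (d1,s3,a4)→rehearsed(a4,s3) ✓  (d1,s4,a2)→rehearsed(a2,s4) ✗  (d2,s2,a2)→rehearsed(a2,s2) ✗  (d3,s2,a1)→rehearsed(a1,s2) ✗  (d4,s3,a1)→rehearsed(a1,s3) ✗  (d4,s3,a4)→rehearsed(a4,s3) ✓  (d5,s4,a2)→rehearsed(a2,s4) ✗
Counterexamples (restrictor triples failing the scope): 6.

6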